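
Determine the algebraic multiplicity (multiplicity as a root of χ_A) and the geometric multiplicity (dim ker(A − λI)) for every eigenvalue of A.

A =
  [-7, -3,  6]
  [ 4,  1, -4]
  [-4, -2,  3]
λ = -1: alg = 3, geom = 2

Step 1 — factor the characteristic polynomial to read off the algebraic multiplicities:
  χ_A(x) = (x + 1)^3

Step 2 — compute geometric multiplicities via the rank-nullity identity g(λ) = n − rank(A − λI):
  rank(A − (-1)·I) = 1, so dim ker(A − (-1)·I) = n − 1 = 2

Summary:
  λ = -1: algebraic multiplicity = 3, geometric multiplicity = 2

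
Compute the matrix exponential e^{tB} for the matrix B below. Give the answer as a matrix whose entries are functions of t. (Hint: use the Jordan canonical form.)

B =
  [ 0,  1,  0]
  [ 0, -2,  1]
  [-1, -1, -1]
e^{tB} =
  [t^2*exp(-t)/2 + t*exp(-t) + exp(-t), t*exp(-t), t^2*exp(-t)/2]
  [-t^2*exp(-t)/2, -t*exp(-t) + exp(-t), -t^2*exp(-t)/2 + t*exp(-t)]
  [-t^2*exp(-t)/2 - t*exp(-t), -t*exp(-t), -t^2*exp(-t)/2 + exp(-t)]

Strategy: write B = P · J · P⁻¹ where J is a Jordan canonical form, so e^{tB} = P · e^{tJ} · P⁻¹, and e^{tJ} can be computed block-by-block.

B has Jordan form
J =
  [-1,  1,  0]
  [ 0, -1,  1]
  [ 0,  0, -1]
(up to reordering of blocks).

Per-block formulas:
  For a 3×3 Jordan block J_3(-1): exp(t · J_3(-1)) = e^(-1t)·(I + t·N + (t^2/2)·N^2), where N is the 3×3 nilpotent shift.

After assembling e^{tJ} and conjugating by P, we get:

e^{tB} =
  [t^2*exp(-t)/2 + t*exp(-t) + exp(-t), t*exp(-t), t^2*exp(-t)/2]
  [-t^2*exp(-t)/2, -t*exp(-t) + exp(-t), -t^2*exp(-t)/2 + t*exp(-t)]
  [-t^2*exp(-t)/2 - t*exp(-t), -t*exp(-t), -t^2*exp(-t)/2 + exp(-t)]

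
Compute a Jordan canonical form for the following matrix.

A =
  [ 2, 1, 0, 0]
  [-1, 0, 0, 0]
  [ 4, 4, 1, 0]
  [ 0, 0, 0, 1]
J_2(1) ⊕ J_1(1) ⊕ J_1(1)

The characteristic polynomial is
  det(x·I − A) = x^4 - 4*x^3 + 6*x^2 - 4*x + 1 = (x - 1)^4

Eigenvalues and multiplicities (the geometric multiplicity of λ is n − rank(A − λI), which equals the number of Jordan blocks for λ):
  λ = 1: algebraic multiplicity = 4, geometric multiplicity = 3

Determining the block sizes for each eigenvalue:
  λ = 1: 3 blocks summing to 4 forces exactly one block of size 2 and the rest size 1 → block sizes [2, 1, 1]

Assembling the blocks gives a Jordan form
J =
  [1, 1, 0, 0]
  [0, 1, 0, 0]
  [0, 0, 1, 0]
  [0, 0, 0, 1]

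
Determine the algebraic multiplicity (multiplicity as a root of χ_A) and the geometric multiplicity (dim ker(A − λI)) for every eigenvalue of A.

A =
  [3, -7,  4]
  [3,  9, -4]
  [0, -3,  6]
λ = 6: alg = 3, geom = 1

Step 1 — factor the characteristic polynomial to read off the algebraic multiplicities:
  χ_A(x) = (x - 6)^3

Step 2 — compute geometric multiplicities via the rank-nullity identity g(λ) = n − rank(A − λI):
  rank(A − (6)·I) = 2, so dim ker(A − (6)·I) = n − 2 = 1

Summary:
  λ = 6: algebraic multiplicity = 3, geometric multiplicity = 1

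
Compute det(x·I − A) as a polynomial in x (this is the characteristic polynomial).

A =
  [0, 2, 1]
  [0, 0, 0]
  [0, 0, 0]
x^3

Expanding det(x·I − A) (e.g. by cofactor expansion or by noting that A is similar to its Jordan form J, which has the same characteristic polynomial as A) gives
  χ_A(x) = x^3
which factors as x^3. The eigenvalues (with algebraic multiplicities) are λ = 0 with multiplicity 3.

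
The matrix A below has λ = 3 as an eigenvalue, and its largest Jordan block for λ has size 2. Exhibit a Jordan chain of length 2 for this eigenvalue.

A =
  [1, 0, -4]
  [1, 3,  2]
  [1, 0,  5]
A Jordan chain for λ = 3 of length 2:
v_1 = (-2, 1, 1)ᵀ
v_2 = (1, 0, 0)ᵀ

Let N = A − (3)·I. We want v_2 with N^2 v_2 = 0 but N^1 v_2 ≠ 0; then v_{j-1} := N · v_j for j = 2, …, 2.

Pick v_2 = (1, 0, 0)ᵀ.
Then v_1 = N · v_2 = (-2, 1, 1)ᵀ.

Sanity check: (A − (3)·I) v_1 = (0, 0, 0)ᵀ = 0. ✓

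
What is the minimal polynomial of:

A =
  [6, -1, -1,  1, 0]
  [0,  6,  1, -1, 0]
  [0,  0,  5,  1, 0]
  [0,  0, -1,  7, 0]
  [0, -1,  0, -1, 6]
x^3 - 18*x^2 + 108*x - 216

The characteristic polynomial is χ_A(x) = (x - 6)^5, so the eigenvalues are known. The minimal polynomial is
  m_A(x) = Π_λ (x − λ)^{k_λ}
where k_λ is the size of the *largest* Jordan block for λ (equivalently, the smallest k with (A − λI)^k v = 0 for every generalised eigenvector v of λ).

  λ = 6: largest Jordan block has size 3, contributing (x − 6)^3

So m_A(x) = (x - 6)^3 = x^3 - 18*x^2 + 108*x - 216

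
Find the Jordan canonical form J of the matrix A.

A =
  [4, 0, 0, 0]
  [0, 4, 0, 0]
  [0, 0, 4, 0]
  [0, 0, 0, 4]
J_1(4) ⊕ J_1(4) ⊕ J_1(4) ⊕ J_1(4)

The characteristic polynomial is
  det(x·I − A) = x^4 - 16*x^3 + 96*x^2 - 256*x + 256 = (x - 4)^4

Eigenvalues and multiplicities (the geometric multiplicity of λ is n − rank(A − λI), which equals the number of Jordan blocks for λ):
  λ = 4: algebraic multiplicity = 4, geometric multiplicity = 4

Determining the block sizes for each eigenvalue:
  λ = 4: gm = am = 4, so every block has size 1 → block sizes [1, 1, 1, 1]

Assembling the blocks gives a Jordan form
J =
  [4, 0, 0, 0]
  [0, 4, 0, 0]
  [0, 0, 4, 0]
  [0, 0, 0, 4]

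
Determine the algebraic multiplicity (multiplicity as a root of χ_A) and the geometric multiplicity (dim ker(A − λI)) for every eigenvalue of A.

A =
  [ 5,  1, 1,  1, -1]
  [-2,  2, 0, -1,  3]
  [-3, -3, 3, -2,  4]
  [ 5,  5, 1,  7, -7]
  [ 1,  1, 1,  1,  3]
λ = 4: alg = 5, geom = 3

Step 1 — factor the characteristic polynomial to read off the algebraic multiplicities:
  χ_A(x) = (x - 4)^5

Step 2 — compute geometric multiplicities via the rank-nullity identity g(λ) = n − rank(A − λI):
  rank(A − (4)·I) = 2, so dim ker(A − (4)·I) = n − 2 = 3

Summary:
  λ = 4: algebraic multiplicity = 5, geometric multiplicity = 3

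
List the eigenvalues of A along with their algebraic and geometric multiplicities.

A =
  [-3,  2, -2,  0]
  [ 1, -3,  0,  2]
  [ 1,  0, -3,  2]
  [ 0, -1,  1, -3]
λ = -3: alg = 4, geom = 2

Step 1 — factor the characteristic polynomial to read off the algebraic multiplicities:
  χ_A(x) = (x + 3)^4

Step 2 — compute geometric multiplicities via the rank-nullity identity g(λ) = n − rank(A − λI):
  rank(A − (-3)·I) = 2, so dim ker(A − (-3)·I) = n − 2 = 2

Summary:
  λ = -3: algebraic multiplicity = 4, geometric multiplicity = 2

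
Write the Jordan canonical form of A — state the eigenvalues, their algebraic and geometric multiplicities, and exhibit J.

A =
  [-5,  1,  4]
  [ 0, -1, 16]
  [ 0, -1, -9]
J_2(-5) ⊕ J_1(-5)

The characteristic polynomial is
  det(x·I − A) = x^3 + 15*x^2 + 75*x + 125 = (x + 5)^3

Eigenvalues and multiplicities (the geometric multiplicity of λ is n − rank(A − λI), which equals the number of Jordan blocks for λ):
  λ = -5: algebraic multiplicity = 3, geometric multiplicity = 2

Determining the block sizes for each eigenvalue:
  λ = -5: 2 blocks summing to 3 forces exactly one block of size 2 and the rest size 1 → block sizes [2, 1]

Assembling the blocks gives a Jordan form
J =
  [-5,  1,  0]
  [ 0, -5,  0]
  [ 0,  0, -5]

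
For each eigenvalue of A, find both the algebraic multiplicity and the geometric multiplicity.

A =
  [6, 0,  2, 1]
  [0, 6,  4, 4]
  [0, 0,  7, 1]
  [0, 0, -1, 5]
λ = 6: alg = 4, geom = 2

Step 1 — factor the characteristic polynomial to read off the algebraic multiplicities:
  χ_A(x) = (x - 6)^4

Step 2 — compute geometric multiplicities via the rank-nullity identity g(λ) = n − rank(A − λI):
  rank(A − (6)·I) = 2, so dim ker(A − (6)·I) = n − 2 = 2

Summary:
  λ = 6: algebraic multiplicity = 4, geometric multiplicity = 2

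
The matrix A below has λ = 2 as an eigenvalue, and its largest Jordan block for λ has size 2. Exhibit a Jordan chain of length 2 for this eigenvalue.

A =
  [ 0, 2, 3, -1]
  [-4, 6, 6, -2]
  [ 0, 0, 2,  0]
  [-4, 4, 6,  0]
A Jordan chain for λ = 2 of length 2:
v_1 = (-2, -4, 0, -4)ᵀ
v_2 = (1, 0, 0, 0)ᵀ

Let N = A − (2)·I. We want v_2 with N^2 v_2 = 0 but N^1 v_2 ≠ 0; then v_{j-1} := N · v_j for j = 2, …, 2.

Pick v_2 = (1, 0, 0, 0)ᵀ.
Then v_1 = N · v_2 = (-2, -4, 0, -4)ᵀ.

Sanity check: (A − (2)·I) v_1 = (0, 0, 0, 0)ᵀ = 0. ✓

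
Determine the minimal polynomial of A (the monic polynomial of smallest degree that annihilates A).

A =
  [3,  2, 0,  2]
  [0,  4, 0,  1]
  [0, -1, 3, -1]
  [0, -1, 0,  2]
x^2 - 6*x + 9

The characteristic polynomial is χ_A(x) = (x - 3)^4, so the eigenvalues are known. The minimal polynomial is
  m_A(x) = Π_λ (x − λ)^{k_λ}
where k_λ is the size of the *largest* Jordan block for λ (equivalently, the smallest k with (A − λI)^k v = 0 for every generalised eigenvector v of λ).

  λ = 3: largest Jordan block has size 2, contributing (x − 3)^2

So m_A(x) = (x - 3)^2 = x^2 - 6*x + 9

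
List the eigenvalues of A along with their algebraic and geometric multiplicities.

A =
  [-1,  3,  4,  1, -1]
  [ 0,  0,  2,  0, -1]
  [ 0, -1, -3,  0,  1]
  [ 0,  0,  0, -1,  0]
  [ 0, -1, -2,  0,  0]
λ = -1: alg = 5, geom = 3

Step 1 — factor the characteristic polynomial to read off the algebraic multiplicities:
  χ_A(x) = (x + 1)^5

Step 2 — compute geometric multiplicities via the rank-nullity identity g(λ) = n − rank(A − λI):
  rank(A − (-1)·I) = 2, so dim ker(A − (-1)·I) = n − 2 = 3

Summary:
  λ = -1: algebraic multiplicity = 5, geometric multiplicity = 3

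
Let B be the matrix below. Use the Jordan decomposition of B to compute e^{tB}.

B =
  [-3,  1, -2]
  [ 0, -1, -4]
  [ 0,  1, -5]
e^{tB} =
  [exp(-3*t), t*exp(-3*t), -2*t*exp(-3*t)]
  [0, 2*t*exp(-3*t) + exp(-3*t), -4*t*exp(-3*t)]
  [0, t*exp(-3*t), -2*t*exp(-3*t) + exp(-3*t)]

Strategy: write B = P · J · P⁻¹ where J is a Jordan canonical form, so e^{tB} = P · e^{tJ} · P⁻¹, and e^{tJ} can be computed block-by-block.

B has Jordan form
J =
  [-3,  1,  0]
  [ 0, -3,  0]
  [ 0,  0, -3]
(up to reordering of blocks).

Per-block formulas:
  For a 2×2 Jordan block J_2(-3): exp(t · J_2(-3)) = e^(-3t)·(I + t·N), where N is the 2×2 nilpotent shift.
  For a 1×1 block at λ = -3: exp(t · [-3]) = [e^(-3t)].

After assembling e^{tJ} and conjugating by P, we get:

e^{tB} =
  [exp(-3*t), t*exp(-3*t), -2*t*exp(-3*t)]
  [0, 2*t*exp(-3*t) + exp(-3*t), -4*t*exp(-3*t)]
  [0, t*exp(-3*t), -2*t*exp(-3*t) + exp(-3*t)]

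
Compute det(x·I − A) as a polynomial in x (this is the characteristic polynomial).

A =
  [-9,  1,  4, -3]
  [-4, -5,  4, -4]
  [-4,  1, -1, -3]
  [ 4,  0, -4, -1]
x^4 + 16*x^3 + 90*x^2 + 200*x + 125

Expanding det(x·I − A) (e.g. by cofactor expansion or by noting that A is similar to its Jordan form J, which has the same characteristic polynomial as A) gives
  χ_A(x) = x^4 + 16*x^3 + 90*x^2 + 200*x + 125
which factors as (x + 1)*(x + 5)^3. The eigenvalues (with algebraic multiplicities) are λ = -5 with multiplicity 3, λ = -1 with multiplicity 1.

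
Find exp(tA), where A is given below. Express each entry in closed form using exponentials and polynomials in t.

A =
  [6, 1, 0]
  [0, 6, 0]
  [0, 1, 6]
e^{tA} =
  [exp(6*t), t*exp(6*t), 0]
  [0, exp(6*t), 0]
  [0, t*exp(6*t), exp(6*t)]

Strategy: write A = P · J · P⁻¹ where J is a Jordan canonical form, so e^{tA} = P · e^{tJ} · P⁻¹, and e^{tJ} can be computed block-by-block.

A has Jordan form
J =
  [6, 1, 0]
  [0, 6, 0]
  [0, 0, 6]
(up to reordering of blocks).

Per-block formulas:
  For a 1×1 block at λ = 6: exp(t · [6]) = [e^(6t)].
  For a 2×2 Jordan block J_2(6): exp(t · J_2(6)) = e^(6t)·(I + t·N), where N is the 2×2 nilpotent shift.

After assembling e^{tJ} and conjugating by P, we get:

e^{tA} =
  [exp(6*t), t*exp(6*t), 0]
  [0, exp(6*t), 0]
  [0, t*exp(6*t), exp(6*t)]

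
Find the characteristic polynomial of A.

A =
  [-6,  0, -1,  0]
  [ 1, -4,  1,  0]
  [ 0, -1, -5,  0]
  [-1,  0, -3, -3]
x^4 + 18*x^3 + 120*x^2 + 350*x + 375

Expanding det(x·I − A) (e.g. by cofactor expansion or by noting that A is similar to its Jordan form J, which has the same characteristic polynomial as A) gives
  χ_A(x) = x^4 + 18*x^3 + 120*x^2 + 350*x + 375
which factors as (x + 3)*(x + 5)^3. The eigenvalues (with algebraic multiplicities) are λ = -5 with multiplicity 3, λ = -3 with multiplicity 1.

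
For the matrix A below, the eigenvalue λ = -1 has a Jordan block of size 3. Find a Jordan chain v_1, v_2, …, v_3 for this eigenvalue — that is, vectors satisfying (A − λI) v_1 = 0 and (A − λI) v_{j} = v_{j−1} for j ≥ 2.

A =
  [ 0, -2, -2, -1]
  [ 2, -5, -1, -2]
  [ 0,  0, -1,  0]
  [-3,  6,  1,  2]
A Jordan chain for λ = -1 of length 3:
v_1 = (-1, -2, 0, 3)ᵀ
v_2 = (-2, -1, 0, 1)ᵀ
v_3 = (0, 0, 1, 0)ᵀ

Let N = A − (-1)·I. We want v_3 with N^3 v_3 = 0 but N^2 v_3 ≠ 0; then v_{j-1} := N · v_j for j = 3, …, 2.

Pick v_3 = (0, 0, 1, 0)ᵀ.
Then v_2 = N · v_3 = (-2, -1, 0, 1)ᵀ.
Then v_1 = N · v_2 = (-1, -2, 0, 3)ᵀ.

Sanity check: (A − (-1)·I) v_1 = (0, 0, 0, 0)ᵀ = 0. ✓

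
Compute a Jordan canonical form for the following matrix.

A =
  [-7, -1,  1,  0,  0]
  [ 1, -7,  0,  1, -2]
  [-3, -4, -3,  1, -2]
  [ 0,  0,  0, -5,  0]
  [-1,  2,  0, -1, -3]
J_3(-5) ⊕ J_1(-5) ⊕ J_1(-5)

The characteristic polynomial is
  det(x·I − A) = x^5 + 25*x^4 + 250*x^3 + 1250*x^2 + 3125*x + 3125 = (x + 5)^5

Eigenvalues and multiplicities (the geometric multiplicity of λ is n − rank(A − λI), which equals the number of Jordan blocks for λ):
  λ = -5: algebraic multiplicity = 5, geometric multiplicity = 3

Determining the block sizes for each eigenvalue:
  λ = -5: with am = 5 and gm = 3, the partition is not yet determined (e.g. several partitions of 5 into 3 parts exist). Let N = A − (-5)·I. Computing rank(N^1) = 2, rank(N^2) = 1, rank(N^3) = 0; the number of blocks of size ≥ j is rank(N^{j−1}) − rank(N^j), giving [3, 1, 1]. So we have 1 block(s) of size 3, 2 block(s) of size 1 → block sizes [3, 1, 1]

Assembling the blocks gives a Jordan form
J =
  [-5,  1,  0,  0,  0]
  [ 0, -5,  1,  0,  0]
  [ 0,  0, -5,  0,  0]
  [ 0,  0,  0, -5,  0]
  [ 0,  0,  0,  0, -5]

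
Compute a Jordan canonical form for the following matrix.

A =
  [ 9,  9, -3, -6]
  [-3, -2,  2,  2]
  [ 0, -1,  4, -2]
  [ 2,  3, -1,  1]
J_3(3) ⊕ J_1(3)

The characteristic polynomial is
  det(x·I − A) = x^4 - 12*x^3 + 54*x^2 - 108*x + 81 = (x - 3)^4

Eigenvalues and multiplicities (the geometric multiplicity of λ is n − rank(A − λI), which equals the number of Jordan blocks for λ):
  λ = 3: algebraic multiplicity = 4, geometric multiplicity = 2

Determining the block sizes for each eigenvalue:
  λ = 3: with am = 4 and gm = 2, the partition is not yet determined (e.g. several partitions of 4 into 2 parts exist). Let N = A − (3)·I. Computing rank(N^1) = 2, rank(N^2) = 1, rank(N^3) = 0; the number of blocks of size ≥ j is rank(N^{j−1}) − rank(N^j), giving [2, 1, 1]. So we have 1 block(s) of size 3, 1 block(s) of size 1 → block sizes [3, 1]

Assembling the blocks gives a Jordan form
J =
  [3, 1, 0, 0]
  [0, 3, 1, 0]
  [0, 0, 3, 0]
  [0, 0, 0, 3]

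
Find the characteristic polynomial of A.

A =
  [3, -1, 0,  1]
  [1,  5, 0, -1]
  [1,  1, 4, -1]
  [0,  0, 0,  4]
x^4 - 16*x^3 + 96*x^2 - 256*x + 256

Expanding det(x·I − A) (e.g. by cofactor expansion or by noting that A is similar to its Jordan form J, which has the same characteristic polynomial as A) gives
  χ_A(x) = x^4 - 16*x^3 + 96*x^2 - 256*x + 256
which factors as (x - 4)^4. The eigenvalues (with algebraic multiplicities) are λ = 4 with multiplicity 4.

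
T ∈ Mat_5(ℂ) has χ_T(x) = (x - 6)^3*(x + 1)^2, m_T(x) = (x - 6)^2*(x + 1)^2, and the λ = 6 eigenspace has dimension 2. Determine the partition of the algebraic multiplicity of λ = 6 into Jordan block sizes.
Block sizes for λ = 6: [2, 1]

Step 1 — from the characteristic polynomial, algebraic multiplicity of λ = 6 is 3. From dim ker(T − (6)·I) = 2, there are exactly 2 Jordan blocks for λ = 6.
Step 2 — from the minimal polynomial, the factor (x − 6)^2 tells us the largest block for λ = 6 has size 2.
Step 3 — with total size 3, 2 blocks, and largest block 2, the block sizes (in nonincreasing order) are [2, 1].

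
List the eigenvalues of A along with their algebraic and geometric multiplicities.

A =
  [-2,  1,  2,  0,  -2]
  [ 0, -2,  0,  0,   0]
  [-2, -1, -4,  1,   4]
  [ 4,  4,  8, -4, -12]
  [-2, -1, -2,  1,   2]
λ = -2: alg = 5, geom = 3

Step 1 — factor the characteristic polynomial to read off the algebraic multiplicities:
  χ_A(x) = (x + 2)^5

Step 2 — compute geometric multiplicities via the rank-nullity identity g(λ) = n − rank(A − λI):
  rank(A − (-2)·I) = 2, so dim ker(A − (-2)·I) = n − 2 = 3

Summary:
  λ = -2: algebraic multiplicity = 5, geometric multiplicity = 3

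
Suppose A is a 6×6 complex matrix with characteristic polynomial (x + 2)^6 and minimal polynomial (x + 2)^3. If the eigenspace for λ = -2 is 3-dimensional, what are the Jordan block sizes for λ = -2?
Block sizes for λ = -2: [3, 2, 1]

Step 1 — from the characteristic polynomial, algebraic multiplicity of λ = -2 is 6. From dim ker(A − (-2)·I) = 3, there are exactly 3 Jordan blocks for λ = -2.
Step 2 — from the minimal polynomial, the factor (x + 2)^3 tells us the largest block for λ = -2 has size 3.
Step 3 — with total size 6, 3 blocks, and largest block 3, the block sizes (in nonincreasing order) are [3, 2, 1].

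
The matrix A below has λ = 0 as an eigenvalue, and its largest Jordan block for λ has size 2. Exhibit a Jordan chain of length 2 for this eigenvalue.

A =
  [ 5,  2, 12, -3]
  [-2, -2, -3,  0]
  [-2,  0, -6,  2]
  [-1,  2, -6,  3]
A Jordan chain for λ = 0 of length 2:
v_1 = (5, -2, -2, -1)ᵀ
v_2 = (1, 0, 0, 0)ᵀ

Let N = A − (0)·I. We want v_2 with N^2 v_2 = 0 but N^1 v_2 ≠ 0; then v_{j-1} := N · v_j for j = 2, …, 2.

Pick v_2 = (1, 0, 0, 0)ᵀ.
Then v_1 = N · v_2 = (5, -2, -2, -1)ᵀ.

Sanity check: (A − (0)·I) v_1 = (0, 0, 0, 0)ᵀ = 0. ✓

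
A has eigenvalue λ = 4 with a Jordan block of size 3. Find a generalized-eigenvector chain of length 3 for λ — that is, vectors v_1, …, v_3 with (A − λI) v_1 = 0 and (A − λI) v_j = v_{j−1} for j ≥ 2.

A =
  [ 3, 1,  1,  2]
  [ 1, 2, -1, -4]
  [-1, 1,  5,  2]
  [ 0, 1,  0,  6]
A Jordan chain for λ = 4 of length 3:
v_1 = (1, -2, 1, 1)ᵀ
v_2 = (-1, 1, -1, 0)ᵀ
v_3 = (1, 0, 0, 0)ᵀ

Let N = A − (4)·I. We want v_3 with N^3 v_3 = 0 but N^2 v_3 ≠ 0; then v_{j-1} := N · v_j for j = 3, …, 2.

Pick v_3 = (1, 0, 0, 0)ᵀ.
Then v_2 = N · v_3 = (-1, 1, -1, 0)ᵀ.
Then v_1 = N · v_2 = (1, -2, 1, 1)ᵀ.

Sanity check: (A − (4)·I) v_1 = (0, 0, 0, 0)ᵀ = 0. ✓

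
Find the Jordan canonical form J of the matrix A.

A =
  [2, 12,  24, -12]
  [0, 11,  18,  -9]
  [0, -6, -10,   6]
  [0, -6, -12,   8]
J_1(2) ⊕ J_1(2) ⊕ J_1(2) ⊕ J_1(5)

The characteristic polynomial is
  det(x·I − A) = x^4 - 11*x^3 + 42*x^2 - 68*x + 40 = (x - 5)*(x - 2)^3

Eigenvalues and multiplicities (the geometric multiplicity of λ is n − rank(A − λI), which equals the number of Jordan blocks for λ):
  λ = 2: algebraic multiplicity = 3, geometric multiplicity = 3
  λ = 5: algebraic multiplicity = 1, geometric multiplicity = 1

Determining the block sizes for each eigenvalue:
  λ = 2: gm = am = 3, so every block has size 1 → block sizes [1, 1, 1]
  λ = 5: one block (gm = 1), so the single block has size am = 1 → block sizes [1]

Assembling the blocks gives a Jordan form
J =
  [2, 0, 0, 0]
  [0, 2, 0, 0]
  [0, 0, 2, 0]
  [0, 0, 0, 5]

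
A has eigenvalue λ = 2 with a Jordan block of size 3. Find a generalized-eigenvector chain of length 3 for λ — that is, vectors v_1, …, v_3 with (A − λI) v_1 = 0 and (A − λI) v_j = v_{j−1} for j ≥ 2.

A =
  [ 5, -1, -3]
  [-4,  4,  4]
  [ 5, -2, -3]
A Jordan chain for λ = 2 of length 3:
v_1 = (-2, 0, -2)ᵀ
v_2 = (3, -4, 5)ᵀ
v_3 = (1, 0, 0)ᵀ

Let N = A − (2)·I. We want v_3 with N^3 v_3 = 0 but N^2 v_3 ≠ 0; then v_{j-1} := N · v_j for j = 3, …, 2.

Pick v_3 = (1, 0, 0)ᵀ.
Then v_2 = N · v_3 = (3, -4, 5)ᵀ.
Then v_1 = N · v_2 = (-2, 0, -2)ᵀ.

Sanity check: (A − (2)·I) v_1 = (0, 0, 0)ᵀ = 0. ✓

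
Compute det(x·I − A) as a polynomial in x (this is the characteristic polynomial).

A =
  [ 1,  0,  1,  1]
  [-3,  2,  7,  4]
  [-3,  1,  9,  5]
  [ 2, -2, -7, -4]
x^4 - 8*x^3 + 18*x^2 - 16*x + 5

Expanding det(x·I − A) (e.g. by cofactor expansion or by noting that A is similar to its Jordan form J, which has the same characteristic polynomial as A) gives
  χ_A(x) = x^4 - 8*x^3 + 18*x^2 - 16*x + 5
which factors as (x - 5)*(x - 1)^3. The eigenvalues (with algebraic multiplicities) are λ = 1 with multiplicity 3, λ = 5 with multiplicity 1.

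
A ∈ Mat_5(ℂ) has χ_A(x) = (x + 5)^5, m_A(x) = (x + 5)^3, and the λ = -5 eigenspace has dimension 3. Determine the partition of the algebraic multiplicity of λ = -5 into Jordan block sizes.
Block sizes for λ = -5: [3, 1, 1]

Step 1 — from the characteristic polynomial, algebraic multiplicity of λ = -5 is 5. From dim ker(A − (-5)·I) = 3, there are exactly 3 Jordan blocks for λ = -5.
Step 2 — from the minimal polynomial, the factor (x + 5)^3 tells us the largest block for λ = -5 has size 3.
Step 3 — with total size 5, 3 blocks, and largest block 3, the block sizes (in nonincreasing order) are [3, 1, 1].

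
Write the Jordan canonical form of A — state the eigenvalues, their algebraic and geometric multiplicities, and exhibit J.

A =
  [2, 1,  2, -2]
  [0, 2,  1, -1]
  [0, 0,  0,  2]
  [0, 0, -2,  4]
J_3(2) ⊕ J_1(2)

The characteristic polynomial is
  det(x·I − A) = x^4 - 8*x^3 + 24*x^2 - 32*x + 16 = (x - 2)^4

Eigenvalues and multiplicities (the geometric multiplicity of λ is n − rank(A − λI), which equals the number of Jordan blocks for λ):
  λ = 2: algebraic multiplicity = 4, geometric multiplicity = 2

Determining the block sizes for each eigenvalue:
  λ = 2: with am = 4 and gm = 2, the partition is not yet determined (e.g. several partitions of 4 into 2 parts exist). Let N = A − (2)·I. Computing rank(N^1) = 2, rank(N^2) = 1, rank(N^3) = 0; the number of blocks of size ≥ j is rank(N^{j−1}) − rank(N^j), giving [2, 1, 1]. So we have 1 block(s) of size 3, 1 block(s) of size 1 → block sizes [3, 1]

Assembling the blocks gives a Jordan form
J =
  [2, 1, 0, 0]
  [0, 2, 1, 0]
  [0, 0, 2, 0]
  [0, 0, 0, 2]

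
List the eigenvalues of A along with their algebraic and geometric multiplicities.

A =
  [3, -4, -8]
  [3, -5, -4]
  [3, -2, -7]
λ = -3: alg = 3, geom = 2

Step 1 — factor the characteristic polynomial to read off the algebraic multiplicities:
  χ_A(x) = (x + 3)^3

Step 2 — compute geometric multiplicities via the rank-nullity identity g(λ) = n − rank(A − λI):
  rank(A − (-3)·I) = 1, so dim ker(A − (-3)·I) = n − 1 = 2

Summary:
  λ = -3: algebraic multiplicity = 3, geometric multiplicity = 2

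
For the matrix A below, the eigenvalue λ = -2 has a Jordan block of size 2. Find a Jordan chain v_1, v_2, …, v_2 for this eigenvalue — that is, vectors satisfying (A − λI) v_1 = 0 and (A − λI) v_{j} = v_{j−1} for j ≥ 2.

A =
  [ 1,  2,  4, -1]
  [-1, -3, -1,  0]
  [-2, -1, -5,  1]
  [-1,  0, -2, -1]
A Jordan chain for λ = -2 of length 2:
v_1 = (3, -1, -2, -1)ᵀ
v_2 = (1, 0, 0, 0)ᵀ

Let N = A − (-2)·I. We want v_2 with N^2 v_2 = 0 but N^1 v_2 ≠ 0; then v_{j-1} := N · v_j for j = 2, …, 2.

Pick v_2 = (1, 0, 0, 0)ᵀ.
Then v_1 = N · v_2 = (3, -1, -2, -1)ᵀ.

Sanity check: (A − (-2)·I) v_1 = (0, 0, 0, 0)ᵀ = 0. ✓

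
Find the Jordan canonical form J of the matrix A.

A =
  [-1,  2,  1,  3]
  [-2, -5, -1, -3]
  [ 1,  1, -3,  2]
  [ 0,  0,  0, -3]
J_3(-3) ⊕ J_1(-3)

The characteristic polynomial is
  det(x·I − A) = x^4 + 12*x^3 + 54*x^2 + 108*x + 81 = (x + 3)^4

Eigenvalues and multiplicities (the geometric multiplicity of λ is n − rank(A − λI), which equals the number of Jordan blocks for λ):
  λ = -3: algebraic multiplicity = 4, geometric multiplicity = 2

Determining the block sizes for each eigenvalue:
  λ = -3: with am = 4 and gm = 2, the partition is not yet determined (e.g. several partitions of 4 into 2 parts exist). Let N = A − (-3)·I. Computing rank(N^1) = 2, rank(N^2) = 1, rank(N^3) = 0; the number of blocks of size ≥ j is rank(N^{j−1}) − rank(N^j), giving [2, 1, 1]. So we have 1 block(s) of size 3, 1 block(s) of size 1 → block sizes [3, 1]

Assembling the blocks gives a Jordan form
J =
  [-3,  1,  0,  0]
  [ 0, -3,  1,  0]
  [ 0,  0, -3,  0]
  [ 0,  0,  0, -3]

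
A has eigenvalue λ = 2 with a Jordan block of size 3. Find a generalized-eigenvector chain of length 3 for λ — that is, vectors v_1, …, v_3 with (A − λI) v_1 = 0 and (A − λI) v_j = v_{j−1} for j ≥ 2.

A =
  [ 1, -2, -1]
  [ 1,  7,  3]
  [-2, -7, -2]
A Jordan chain for λ = 2 of length 3:
v_1 = (1, -2, 3)ᵀ
v_2 = (-1, 1, -2)ᵀ
v_3 = (1, 0, 0)ᵀ

Let N = A − (2)·I. We want v_3 with N^3 v_3 = 0 but N^2 v_3 ≠ 0; then v_{j-1} := N · v_j for j = 3, …, 2.

Pick v_3 = (1, 0, 0)ᵀ.
Then v_2 = N · v_3 = (-1, 1, -2)ᵀ.
Then v_1 = N · v_2 = (1, -2, 3)ᵀ.

Sanity check: (A − (2)·I) v_1 = (0, 0, 0)ᵀ = 0. ✓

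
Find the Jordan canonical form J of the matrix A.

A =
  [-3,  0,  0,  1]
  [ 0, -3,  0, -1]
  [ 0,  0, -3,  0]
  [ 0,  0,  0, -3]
J_2(-3) ⊕ J_1(-3) ⊕ J_1(-3)

The characteristic polynomial is
  det(x·I − A) = x^4 + 12*x^3 + 54*x^2 + 108*x + 81 = (x + 3)^4

Eigenvalues and multiplicities (the geometric multiplicity of λ is n − rank(A − λI), which equals the number of Jordan blocks for λ):
  λ = -3: algebraic multiplicity = 4, geometric multiplicity = 3

Determining the block sizes for each eigenvalue:
  λ = -3: 3 blocks summing to 4 forces exactly one block of size 2 and the rest size 1 → block sizes [2, 1, 1]

Assembling the blocks gives a Jordan form
J =
  [-3,  1,  0,  0]
  [ 0, -3,  0,  0]
  [ 0,  0, -3,  0]
  [ 0,  0,  0, -3]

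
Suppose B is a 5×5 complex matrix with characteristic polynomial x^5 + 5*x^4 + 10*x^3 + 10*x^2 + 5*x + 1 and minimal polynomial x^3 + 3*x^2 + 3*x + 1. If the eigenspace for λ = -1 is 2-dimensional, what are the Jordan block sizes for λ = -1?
Block sizes for λ = -1: [3, 2]

Step 1 — from the characteristic polynomial, algebraic multiplicity of λ = -1 is 5. From dim ker(B − (-1)·I) = 2, there are exactly 2 Jordan blocks for λ = -1.
Step 2 — from the minimal polynomial, the factor (x + 1)^3 tells us the largest block for λ = -1 has size 3.
Step 3 — with total size 5, 2 blocks, and largest block 3, the block sizes (in nonincreasing order) are [3, 2].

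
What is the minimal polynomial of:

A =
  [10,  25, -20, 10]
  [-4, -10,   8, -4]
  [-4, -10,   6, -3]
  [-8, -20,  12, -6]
x^2

The characteristic polynomial is χ_A(x) = x^4, so the eigenvalues are known. The minimal polynomial is
  m_A(x) = Π_λ (x − λ)^{k_λ}
where k_λ is the size of the *largest* Jordan block for λ (equivalently, the smallest k with (A − λI)^k v = 0 for every generalised eigenvector v of λ).

  λ = 0: largest Jordan block has size 2, contributing (x − 0)^2

So m_A(x) = x^2 = x^2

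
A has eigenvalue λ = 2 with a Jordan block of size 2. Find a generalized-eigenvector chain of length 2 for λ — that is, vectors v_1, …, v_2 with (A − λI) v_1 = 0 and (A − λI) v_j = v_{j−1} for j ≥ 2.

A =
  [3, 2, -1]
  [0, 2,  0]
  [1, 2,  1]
A Jordan chain for λ = 2 of length 2:
v_1 = (1, 0, 1)ᵀ
v_2 = (1, 0, 0)ᵀ

Let N = A − (2)·I. We want v_2 with N^2 v_2 = 0 but N^1 v_2 ≠ 0; then v_{j-1} := N · v_j for j = 2, …, 2.

Pick v_2 = (1, 0, 0)ᵀ.
Then v_1 = N · v_2 = (1, 0, 1)ᵀ.

Sanity check: (A − (2)·I) v_1 = (0, 0, 0)ᵀ = 0. ✓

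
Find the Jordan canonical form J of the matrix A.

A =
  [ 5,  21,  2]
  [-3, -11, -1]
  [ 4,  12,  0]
J_3(-2)

The characteristic polynomial is
  det(x·I − A) = x^3 + 6*x^2 + 12*x + 8 = (x + 2)^3

Eigenvalues and multiplicities (the geometric multiplicity of λ is n − rank(A − λI), which equals the number of Jordan blocks for λ):
  λ = -2: algebraic multiplicity = 3, geometric multiplicity = 1

Determining the block sizes for each eigenvalue:
  λ = -2: one block (gm = 1), so the single block has size am = 3 → block sizes [3]

Assembling the blocks gives a Jordan form
J =
  [-2,  1,  0]
  [ 0, -2,  1]
  [ 0,  0, -2]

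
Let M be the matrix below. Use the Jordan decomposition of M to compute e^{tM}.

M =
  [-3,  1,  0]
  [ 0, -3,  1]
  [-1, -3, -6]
e^{tM} =
  [t^2*exp(-4*t)/2 + t*exp(-4*t) + exp(-4*t), t^2*exp(-4*t) + t*exp(-4*t), t^2*exp(-4*t)/2]
  [-t^2*exp(-4*t)/2, -t^2*exp(-4*t) + t*exp(-4*t) + exp(-4*t), -t^2*exp(-4*t)/2 + t*exp(-4*t)]
  [t^2*exp(-4*t)/2 - t*exp(-4*t), t^2*exp(-4*t) - 3*t*exp(-4*t), t^2*exp(-4*t)/2 - 2*t*exp(-4*t) + exp(-4*t)]

Strategy: write M = P · J · P⁻¹ where J is a Jordan canonical form, so e^{tM} = P · e^{tJ} · P⁻¹, and e^{tJ} can be computed block-by-block.

M has Jordan form
J =
  [-4,  1,  0]
  [ 0, -4,  1]
  [ 0,  0, -4]
(up to reordering of blocks).

Per-block formulas:
  For a 3×3 Jordan block J_3(-4): exp(t · J_3(-4)) = e^(-4t)·(I + t·N + (t^2/2)·N^2), where N is the 3×3 nilpotent shift.

After assembling e^{tJ} and conjugating by P, we get:

e^{tM} =
  [t^2*exp(-4*t)/2 + t*exp(-4*t) + exp(-4*t), t^2*exp(-4*t) + t*exp(-4*t), t^2*exp(-4*t)/2]
  [-t^2*exp(-4*t)/2, -t^2*exp(-4*t) + t*exp(-4*t) + exp(-4*t), -t^2*exp(-4*t)/2 + t*exp(-4*t)]
  [t^2*exp(-4*t)/2 - t*exp(-4*t), t^2*exp(-4*t) - 3*t*exp(-4*t), t^2*exp(-4*t)/2 - 2*t*exp(-4*t) + exp(-4*t)]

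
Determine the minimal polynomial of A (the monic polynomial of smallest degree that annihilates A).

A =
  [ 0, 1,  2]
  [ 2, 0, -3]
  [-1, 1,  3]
x^3 - 3*x^2 + 3*x - 1

The characteristic polynomial is χ_A(x) = (x - 1)^3, so the eigenvalues are known. The minimal polynomial is
  m_A(x) = Π_λ (x − λ)^{k_λ}
where k_λ is the size of the *largest* Jordan block for λ (equivalently, the smallest k with (A − λI)^k v = 0 for every generalised eigenvector v of λ).

  λ = 1: largest Jordan block has size 3, contributing (x − 1)^3

So m_A(x) = (x - 1)^3 = x^3 - 3*x^2 + 3*x - 1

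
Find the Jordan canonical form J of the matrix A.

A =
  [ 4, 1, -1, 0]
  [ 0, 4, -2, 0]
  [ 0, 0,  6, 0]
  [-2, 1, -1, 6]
J_2(4) ⊕ J_1(6) ⊕ J_1(6)

The characteristic polynomial is
  det(x·I − A) = x^4 - 20*x^3 + 148*x^2 - 480*x + 576 = (x - 6)^2*(x - 4)^2

Eigenvalues and multiplicities (the geometric multiplicity of λ is n − rank(A − λI), which equals the number of Jordan blocks for λ):
  λ = 4: algebraic multiplicity = 2, geometric multiplicity = 1
  λ = 6: algebraic multiplicity = 2, geometric multiplicity = 2

Determining the block sizes for each eigenvalue:
  λ = 4: one block (gm = 1), so the single block has size am = 2 → block sizes [2]
  λ = 6: gm = am = 2, so every block has size 1 → block sizes [1, 1]

Assembling the blocks gives a Jordan form
J =
  [4, 1, 0, 0]
  [0, 4, 0, 0]
  [0, 0, 6, 0]
  [0, 0, 0, 6]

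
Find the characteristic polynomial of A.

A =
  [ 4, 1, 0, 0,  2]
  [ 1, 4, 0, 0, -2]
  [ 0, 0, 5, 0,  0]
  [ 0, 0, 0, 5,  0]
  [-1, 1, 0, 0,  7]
x^5 - 25*x^4 + 250*x^3 - 1250*x^2 + 3125*x - 3125

Expanding det(x·I − A) (e.g. by cofactor expansion or by noting that A is similar to its Jordan form J, which has the same characteristic polynomial as A) gives
  χ_A(x) = x^5 - 25*x^4 + 250*x^3 - 1250*x^2 + 3125*x - 3125
which factors as (x - 5)^5. The eigenvalues (with algebraic multiplicities) are λ = 5 with multiplicity 5.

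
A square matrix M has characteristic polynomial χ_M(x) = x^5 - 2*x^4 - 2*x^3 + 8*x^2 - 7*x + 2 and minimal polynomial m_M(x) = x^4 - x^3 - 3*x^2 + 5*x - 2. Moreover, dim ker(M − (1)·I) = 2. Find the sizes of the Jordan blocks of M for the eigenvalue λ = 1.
Block sizes for λ = 1: [3, 1]

Step 1 — from the characteristic polynomial, algebraic multiplicity of λ = 1 is 4. From dim ker(M − (1)·I) = 2, there are exactly 2 Jordan blocks for λ = 1.
Step 2 — from the minimal polynomial, the factor (x − 1)^3 tells us the largest block for λ = 1 has size 3.
Step 3 — with total size 4, 2 blocks, and largest block 3, the block sizes (in nonincreasing order) are [3, 1].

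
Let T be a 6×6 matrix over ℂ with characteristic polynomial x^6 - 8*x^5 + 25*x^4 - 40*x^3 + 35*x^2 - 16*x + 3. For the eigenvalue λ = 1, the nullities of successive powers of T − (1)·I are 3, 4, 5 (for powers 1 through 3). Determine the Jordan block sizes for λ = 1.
Block sizes for λ = 1: [3, 1, 1]

From the dimensions of kernels of powers, the number of Jordan blocks of size at least j is d_j − d_{j−1} where d_j = dim ker(N^j) (with d_0 = 0). Computing the differences gives [3, 1, 1].
The number of blocks of size exactly k is (#blocks of size ≥ k) − (#blocks of size ≥ k + 1), so the partition is: 2 block(s) of size 1, 1 block(s) of size 3.
In nonincreasing order the block sizes are [3, 1, 1].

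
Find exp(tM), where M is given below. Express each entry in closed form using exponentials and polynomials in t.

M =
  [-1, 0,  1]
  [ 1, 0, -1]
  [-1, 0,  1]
e^{tM} =
  [1 - t, 0, t]
  [t, 1, -t]
  [-t, 0, t + 1]

Strategy: write M = P · J · P⁻¹ where J is a Jordan canonical form, so e^{tM} = P · e^{tJ} · P⁻¹, and e^{tJ} can be computed block-by-block.

M has Jordan form
J =
  [0, 1, 0]
  [0, 0, 0]
  [0, 0, 0]
(up to reordering of blocks).

Per-block formulas:
  For a 1×1 block at λ = 0: exp(t · [0]) = [e^(0t)].
  For a 2×2 Jordan block J_2(0): exp(t · J_2(0)) = e^(0t)·(I + t·N), where N is the 2×2 nilpotent shift.

After assembling e^{tJ} and conjugating by P, we get:

e^{tM} =
  [1 - t, 0, t]
  [t, 1, -t]
  [-t, 0, t + 1]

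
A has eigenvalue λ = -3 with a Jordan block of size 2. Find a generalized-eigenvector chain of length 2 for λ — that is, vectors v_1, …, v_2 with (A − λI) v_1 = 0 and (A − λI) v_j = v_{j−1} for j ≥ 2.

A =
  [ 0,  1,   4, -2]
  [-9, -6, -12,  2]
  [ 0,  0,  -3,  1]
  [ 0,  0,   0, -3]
A Jordan chain for λ = -3 of length 2:
v_1 = (3, -9, 0, 0)ᵀ
v_2 = (1, 0, 0, 0)ᵀ

Let N = A − (-3)·I. We want v_2 with N^2 v_2 = 0 but N^1 v_2 ≠ 0; then v_{j-1} := N · v_j for j = 2, …, 2.

Pick v_2 = (1, 0, 0, 0)ᵀ.
Then v_1 = N · v_2 = (3, -9, 0, 0)ᵀ.

Sanity check: (A − (-3)·I) v_1 = (0, 0, 0, 0)ᵀ = 0. ✓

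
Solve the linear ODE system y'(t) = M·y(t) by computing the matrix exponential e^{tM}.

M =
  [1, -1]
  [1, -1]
e^{tM} =
  [t + 1, -t]
  [t, 1 - t]

Strategy: write M = P · J · P⁻¹ where J is a Jordan canonical form, so e^{tM} = P · e^{tJ} · P⁻¹, and e^{tJ} can be computed block-by-block.

M has Jordan form
J =
  [0, 1]
  [0, 0]
(up to reordering of blocks).

Per-block formulas:
  For a 2×2 Jordan block J_2(0): exp(t · J_2(0)) = e^(0t)·(I + t·N), where N is the 2×2 nilpotent shift.

After assembling e^{tJ} and conjugating by P, we get:

e^{tM} =
  [t + 1, -t]
  [t, 1 - t]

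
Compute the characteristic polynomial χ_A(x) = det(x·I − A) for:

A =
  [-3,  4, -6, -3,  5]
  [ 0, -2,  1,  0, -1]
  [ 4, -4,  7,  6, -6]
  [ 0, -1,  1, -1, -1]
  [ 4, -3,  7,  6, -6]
x^5 + 5*x^4 + 10*x^3 + 10*x^2 + 5*x + 1

Expanding det(x·I − A) (e.g. by cofactor expansion or by noting that A is similar to its Jordan form J, which has the same characteristic polynomial as A) gives
  χ_A(x) = x^5 + 5*x^4 + 10*x^3 + 10*x^2 + 5*x + 1
which factors as (x + 1)^5. The eigenvalues (with algebraic multiplicities) are λ = -1 with multiplicity 5.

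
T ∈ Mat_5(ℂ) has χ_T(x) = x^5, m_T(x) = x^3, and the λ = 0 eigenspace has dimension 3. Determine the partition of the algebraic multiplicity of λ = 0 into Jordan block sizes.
Block sizes for λ = 0: [3, 1, 1]

Step 1 — from the characteristic polynomial, algebraic multiplicity of λ = 0 is 5. From dim ker(T − (0)·I) = 3, there are exactly 3 Jordan blocks for λ = 0.
Step 2 — from the minimal polynomial, the factor (x − 0)^3 tells us the largest block for λ = 0 has size 3.
Step 3 — with total size 5, 3 blocks, and largest block 3, the block sizes (in nonincreasing order) are [3, 1, 1].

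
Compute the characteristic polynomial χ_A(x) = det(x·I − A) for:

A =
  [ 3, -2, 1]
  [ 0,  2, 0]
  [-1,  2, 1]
x^3 - 6*x^2 + 12*x - 8

Expanding det(x·I − A) (e.g. by cofactor expansion or by noting that A is similar to its Jordan form J, which has the same characteristic polynomial as A) gives
  χ_A(x) = x^3 - 6*x^2 + 12*x - 8
which factors as (x - 2)^3. The eigenvalues (with algebraic multiplicities) are λ = 2 with multiplicity 3.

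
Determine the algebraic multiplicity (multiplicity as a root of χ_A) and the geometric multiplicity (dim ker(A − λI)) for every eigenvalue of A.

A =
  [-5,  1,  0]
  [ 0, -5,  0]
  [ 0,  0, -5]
λ = -5: alg = 3, geom = 2

Step 1 — factor the characteristic polynomial to read off the algebraic multiplicities:
  χ_A(x) = (x + 5)^3

Step 2 — compute geometric multiplicities via the rank-nullity identity g(λ) = n − rank(A − λI):
  rank(A − (-5)·I) = 1, so dim ker(A − (-5)·I) = n − 1 = 2

Summary:
  λ = -5: algebraic multiplicity = 3, geometric multiplicity = 2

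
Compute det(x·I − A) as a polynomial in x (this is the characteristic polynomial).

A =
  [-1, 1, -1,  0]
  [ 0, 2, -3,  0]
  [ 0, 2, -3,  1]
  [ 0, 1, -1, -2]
x^4 + 4*x^3 + 6*x^2 + 4*x + 1

Expanding det(x·I − A) (e.g. by cofactor expansion or by noting that A is similar to its Jordan form J, which has the same characteristic polynomial as A) gives
  χ_A(x) = x^4 + 4*x^3 + 6*x^2 + 4*x + 1
which factors as (x + 1)^4. The eigenvalues (with algebraic multiplicities) are λ = -1 with multiplicity 4.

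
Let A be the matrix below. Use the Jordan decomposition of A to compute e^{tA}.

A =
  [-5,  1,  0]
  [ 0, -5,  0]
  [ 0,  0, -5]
e^{tA} =
  [exp(-5*t), t*exp(-5*t), 0]
  [0, exp(-5*t), 0]
  [0, 0, exp(-5*t)]

Strategy: write A = P · J · P⁻¹ where J is a Jordan canonical form, so e^{tA} = P · e^{tJ} · P⁻¹, and e^{tJ} can be computed block-by-block.

A has Jordan form
J =
  [-5,  1,  0]
  [ 0, -5,  0]
  [ 0,  0, -5]
(up to reordering of blocks).

Per-block formulas:
  For a 2×2 Jordan block J_2(-5): exp(t · J_2(-5)) = e^(-5t)·(I + t·N), where N is the 2×2 nilpotent shift.
  For a 1×1 block at λ = -5: exp(t · [-5]) = [e^(-5t)].

After assembling e^{tJ} and conjugating by P, we get:

e^{tA} =
  [exp(-5*t), t*exp(-5*t), 0]
  [0, exp(-5*t), 0]
  [0, 0, exp(-5*t)]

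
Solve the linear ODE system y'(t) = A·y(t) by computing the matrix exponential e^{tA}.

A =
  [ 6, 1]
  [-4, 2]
e^{tA} =
  [2*t*exp(4*t) + exp(4*t), t*exp(4*t)]
  [-4*t*exp(4*t), -2*t*exp(4*t) + exp(4*t)]

Strategy: write A = P · J · P⁻¹ where J is a Jordan canonical form, so e^{tA} = P · e^{tJ} · P⁻¹, and e^{tJ} can be computed block-by-block.

A has Jordan form
J =
  [4, 1]
  [0, 4]
(up to reordering of blocks).

Per-block formulas:
  For a 2×2 Jordan block J_2(4): exp(t · J_2(4)) = e^(4t)·(I + t·N), where N is the 2×2 nilpotent shift.

After assembling e^{tJ} and conjugating by P, we get:

e^{tA} =
  [2*t*exp(4*t) + exp(4*t), t*exp(4*t)]
  [-4*t*exp(4*t), -2*t*exp(4*t) + exp(4*t)]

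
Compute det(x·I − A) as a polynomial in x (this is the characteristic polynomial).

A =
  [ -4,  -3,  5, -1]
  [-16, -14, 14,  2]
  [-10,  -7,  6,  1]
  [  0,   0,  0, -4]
x^4 + 16*x^3 + 96*x^2 + 256*x + 256

Expanding det(x·I − A) (e.g. by cofactor expansion or by noting that A is similar to its Jordan form J, which has the same characteristic polynomial as A) gives
  χ_A(x) = x^4 + 16*x^3 + 96*x^2 + 256*x + 256
which factors as (x + 4)^4. The eigenvalues (with algebraic multiplicities) are λ = -4 with multiplicity 4.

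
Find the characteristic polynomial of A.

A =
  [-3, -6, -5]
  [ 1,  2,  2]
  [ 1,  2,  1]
x^3

Expanding det(x·I − A) (e.g. by cofactor expansion or by noting that A is similar to its Jordan form J, which has the same characteristic polynomial as A) gives
  χ_A(x) = x^3
which factors as x^3. The eigenvalues (with algebraic multiplicities) are λ = 0 with multiplicity 3.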